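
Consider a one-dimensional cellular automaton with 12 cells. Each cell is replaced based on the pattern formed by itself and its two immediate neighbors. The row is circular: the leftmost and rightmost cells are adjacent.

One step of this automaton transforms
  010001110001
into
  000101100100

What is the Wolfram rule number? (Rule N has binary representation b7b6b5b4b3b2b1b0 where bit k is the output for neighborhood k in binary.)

position 6: 111 → 1  (bit 7 = 1)
position 7: 110 → 0  (bit 6 = 0)
position 0: 101 → 0  (bit 5 = 0)
position 2: 100 → 0  (bit 4 = 0)
position 5: 011 → 1  (bit 3 = 1)
position 1: 010 → 0  (bit 2 = 0)
position 4: 001 → 0  (bit 1 = 0)
position 3: 000 → 1  (bit 0 = 1)
bits b7..b0 = 10001001 = 137

137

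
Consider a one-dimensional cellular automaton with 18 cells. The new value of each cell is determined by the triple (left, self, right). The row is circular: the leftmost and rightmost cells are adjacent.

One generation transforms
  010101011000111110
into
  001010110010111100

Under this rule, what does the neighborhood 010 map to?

At position 1 the neighborhood is 010; the next row has 0 there.

0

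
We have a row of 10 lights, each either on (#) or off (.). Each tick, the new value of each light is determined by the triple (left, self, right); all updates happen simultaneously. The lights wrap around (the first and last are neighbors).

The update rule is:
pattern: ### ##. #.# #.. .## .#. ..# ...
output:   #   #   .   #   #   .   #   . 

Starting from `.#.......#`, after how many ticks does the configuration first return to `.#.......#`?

tick 1: ..#.....#.
tick 2: .#.#...#.#
tick 3: ....#.#...
tick 4: ...#...#..
tick 5: ..#.#.#.#.
tick 6: .#.......#

6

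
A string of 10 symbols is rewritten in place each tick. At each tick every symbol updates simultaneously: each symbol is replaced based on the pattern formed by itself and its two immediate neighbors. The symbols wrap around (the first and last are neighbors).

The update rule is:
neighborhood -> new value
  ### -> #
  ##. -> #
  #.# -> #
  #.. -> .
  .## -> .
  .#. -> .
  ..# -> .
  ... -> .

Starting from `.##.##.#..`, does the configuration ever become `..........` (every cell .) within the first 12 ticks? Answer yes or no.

..##.##...
...##.#...
....##....
.....#....
..........
all cells are . at tick 5

yes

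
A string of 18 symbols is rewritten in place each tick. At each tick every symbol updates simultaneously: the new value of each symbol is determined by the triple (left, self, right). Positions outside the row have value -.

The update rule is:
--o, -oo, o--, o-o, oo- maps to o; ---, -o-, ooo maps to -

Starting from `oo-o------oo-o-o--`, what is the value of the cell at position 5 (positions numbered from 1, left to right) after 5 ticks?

tick 1: ooo-o----oooo-o-o-
tick 2: o-oo-o--oo--oo-o-o
tick 3: -oooo-ooooooooo-o-
tick 4: oo--ooo-------oo-o
tick 5: ooooo-oo-----oooo-
position 5 holds o

o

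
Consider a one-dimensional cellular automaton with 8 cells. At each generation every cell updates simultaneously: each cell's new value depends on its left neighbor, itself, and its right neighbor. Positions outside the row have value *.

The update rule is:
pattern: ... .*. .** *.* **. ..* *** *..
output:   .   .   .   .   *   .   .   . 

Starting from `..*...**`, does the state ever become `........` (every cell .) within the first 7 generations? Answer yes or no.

yes

........
all cells are . at generation 1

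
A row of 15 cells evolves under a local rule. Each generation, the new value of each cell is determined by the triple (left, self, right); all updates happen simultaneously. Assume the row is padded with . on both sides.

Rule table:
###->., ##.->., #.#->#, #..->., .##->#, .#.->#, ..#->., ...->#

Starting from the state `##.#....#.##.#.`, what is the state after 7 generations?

#..#.#.###.##.#

#.##.##.###.##.
###.##.##..##..
#..##.##...#..#
#..#.##..#.#..#
#..###...###..#
#..#...#.#....#
#..#.#.###.##.#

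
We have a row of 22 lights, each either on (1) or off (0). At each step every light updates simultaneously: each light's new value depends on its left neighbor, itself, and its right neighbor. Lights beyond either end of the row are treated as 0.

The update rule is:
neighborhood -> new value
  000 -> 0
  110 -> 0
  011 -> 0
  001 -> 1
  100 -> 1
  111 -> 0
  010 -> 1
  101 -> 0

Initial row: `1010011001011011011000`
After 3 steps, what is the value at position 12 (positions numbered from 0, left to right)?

0

1011100111000000000100
1000011000100000001110
1100100101110000010001
position 12 holds 0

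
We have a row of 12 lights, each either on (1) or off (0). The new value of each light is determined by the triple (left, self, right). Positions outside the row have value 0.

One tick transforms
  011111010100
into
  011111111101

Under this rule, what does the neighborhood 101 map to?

1

At position 6 the neighborhood is 101; the next row has 1 there.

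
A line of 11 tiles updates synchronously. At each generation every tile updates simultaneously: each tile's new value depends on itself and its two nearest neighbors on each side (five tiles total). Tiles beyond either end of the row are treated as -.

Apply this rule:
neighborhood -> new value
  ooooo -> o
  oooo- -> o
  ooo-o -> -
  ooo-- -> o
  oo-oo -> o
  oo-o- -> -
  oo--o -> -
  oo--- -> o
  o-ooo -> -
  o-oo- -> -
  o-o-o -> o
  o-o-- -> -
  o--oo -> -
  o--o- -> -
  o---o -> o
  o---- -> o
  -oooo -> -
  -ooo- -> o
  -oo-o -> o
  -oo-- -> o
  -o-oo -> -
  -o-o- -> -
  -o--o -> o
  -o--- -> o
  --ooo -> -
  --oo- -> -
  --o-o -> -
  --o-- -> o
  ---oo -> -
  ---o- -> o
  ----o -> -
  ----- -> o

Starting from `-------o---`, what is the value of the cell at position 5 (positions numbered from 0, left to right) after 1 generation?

generation 1: ooooo-ooooo
position 5 holds -

-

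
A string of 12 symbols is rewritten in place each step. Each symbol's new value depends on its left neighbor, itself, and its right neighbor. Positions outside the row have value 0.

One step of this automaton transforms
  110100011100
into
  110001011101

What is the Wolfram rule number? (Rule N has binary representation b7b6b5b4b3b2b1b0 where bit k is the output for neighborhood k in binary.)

201

position 8: 111 → 1  (bit 7 = 1)
position 1: 110 → 1  (bit 6 = 1)
position 2: 101 → 0  (bit 5 = 0)
position 4: 100 → 0  (bit 4 = 0)
position 0: 011 → 1  (bit 3 = 1)
position 3: 010 → 0  (bit 2 = 0)
position 6: 001 → 0  (bit 1 = 0)
position 5: 000 → 1  (bit 0 = 1)
bits b7..b0 = 11001001 = 201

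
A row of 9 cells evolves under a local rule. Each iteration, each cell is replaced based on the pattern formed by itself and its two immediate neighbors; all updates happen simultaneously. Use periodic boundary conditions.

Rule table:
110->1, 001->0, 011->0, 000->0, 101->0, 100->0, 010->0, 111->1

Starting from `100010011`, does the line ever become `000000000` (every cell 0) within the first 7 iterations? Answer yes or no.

yes

100000001
100000000
000000000
all cells are 0 at iteration 3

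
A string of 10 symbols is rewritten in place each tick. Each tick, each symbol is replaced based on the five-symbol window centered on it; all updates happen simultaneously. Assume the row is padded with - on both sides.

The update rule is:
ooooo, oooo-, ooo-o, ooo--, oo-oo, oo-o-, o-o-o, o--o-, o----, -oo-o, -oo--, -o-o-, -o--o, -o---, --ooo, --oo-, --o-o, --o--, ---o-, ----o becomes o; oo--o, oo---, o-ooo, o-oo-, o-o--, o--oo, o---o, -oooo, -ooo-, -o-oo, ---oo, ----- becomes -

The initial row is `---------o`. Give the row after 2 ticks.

-----o-o-o

-------ooo
-----o-o-o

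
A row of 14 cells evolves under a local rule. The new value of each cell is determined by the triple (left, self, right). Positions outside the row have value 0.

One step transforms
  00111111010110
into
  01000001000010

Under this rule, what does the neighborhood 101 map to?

At position 8 the neighborhood is 101; the next row has 0 there.

0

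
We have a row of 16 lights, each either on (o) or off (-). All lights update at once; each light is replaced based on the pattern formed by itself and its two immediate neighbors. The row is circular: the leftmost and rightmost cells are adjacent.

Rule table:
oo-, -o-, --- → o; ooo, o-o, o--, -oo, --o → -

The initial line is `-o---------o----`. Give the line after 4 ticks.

-o-----o-o-o-o-o

-o-ooooooo-o-ooo
-o-------o-o---o
-o-ooooo-o-o-o-o
-o-----o-o-o-o-o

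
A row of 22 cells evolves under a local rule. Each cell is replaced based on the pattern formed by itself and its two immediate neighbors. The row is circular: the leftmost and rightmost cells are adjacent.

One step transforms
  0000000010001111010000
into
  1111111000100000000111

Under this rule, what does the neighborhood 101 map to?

At position 16 the neighborhood is 101; the next row has 0 there.

0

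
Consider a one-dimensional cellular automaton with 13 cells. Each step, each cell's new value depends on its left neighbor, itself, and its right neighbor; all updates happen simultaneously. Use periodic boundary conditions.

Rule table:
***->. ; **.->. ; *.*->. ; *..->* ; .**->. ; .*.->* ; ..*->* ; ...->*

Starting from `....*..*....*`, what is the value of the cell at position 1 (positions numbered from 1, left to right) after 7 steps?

*************
.............
*************  (repeats step 1; period 2)
step 7: *************
position 1 holds *

*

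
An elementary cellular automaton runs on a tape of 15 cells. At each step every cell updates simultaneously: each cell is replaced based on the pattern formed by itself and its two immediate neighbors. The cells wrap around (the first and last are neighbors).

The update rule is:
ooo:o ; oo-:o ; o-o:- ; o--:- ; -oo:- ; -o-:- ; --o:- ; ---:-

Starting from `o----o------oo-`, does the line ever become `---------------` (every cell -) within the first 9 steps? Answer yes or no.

yes

-------------o-
---------------
all cells are - at step 2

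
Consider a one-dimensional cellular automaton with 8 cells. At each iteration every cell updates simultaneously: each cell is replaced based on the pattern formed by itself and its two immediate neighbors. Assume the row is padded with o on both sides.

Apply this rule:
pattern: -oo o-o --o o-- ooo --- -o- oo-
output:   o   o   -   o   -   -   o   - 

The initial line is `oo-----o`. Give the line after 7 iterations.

-ooooooo

--o----o
o-oo---o
-oo-o--o
oo-ooo-o
--oo--oo
o-o-o-o-
-ooooooo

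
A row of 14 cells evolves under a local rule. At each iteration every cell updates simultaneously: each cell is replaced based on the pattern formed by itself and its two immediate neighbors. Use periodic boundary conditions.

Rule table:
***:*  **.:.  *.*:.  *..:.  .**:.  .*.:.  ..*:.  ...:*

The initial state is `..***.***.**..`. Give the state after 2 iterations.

.....*...***..

*..*...*.....*
.....*...***..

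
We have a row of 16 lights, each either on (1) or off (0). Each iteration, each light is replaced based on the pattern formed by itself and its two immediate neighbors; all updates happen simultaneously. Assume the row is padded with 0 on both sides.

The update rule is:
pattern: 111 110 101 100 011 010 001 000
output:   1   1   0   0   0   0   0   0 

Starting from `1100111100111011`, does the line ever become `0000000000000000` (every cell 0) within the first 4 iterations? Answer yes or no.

iteration 1: 0100011100011001
iteration 2: 0000001100001000
iteration 3: 0000000100000000
iteration 4: 0000000000000000
all cells are 0 at iteration 4

yes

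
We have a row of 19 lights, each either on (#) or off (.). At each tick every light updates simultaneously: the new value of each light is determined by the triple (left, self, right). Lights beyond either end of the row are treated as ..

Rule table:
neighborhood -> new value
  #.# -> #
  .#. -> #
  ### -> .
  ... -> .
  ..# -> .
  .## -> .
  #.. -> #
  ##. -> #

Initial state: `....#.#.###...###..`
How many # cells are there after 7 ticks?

5

tick 1: ....####..##....##.
tick 2: .......##..##....##
tick 3: ........##..##....#
tick 4: .........##..##...#
tick 5: ..........##..##..#
tick 6: ...........##..##.#
tick 7: ............##..###
count of #: 5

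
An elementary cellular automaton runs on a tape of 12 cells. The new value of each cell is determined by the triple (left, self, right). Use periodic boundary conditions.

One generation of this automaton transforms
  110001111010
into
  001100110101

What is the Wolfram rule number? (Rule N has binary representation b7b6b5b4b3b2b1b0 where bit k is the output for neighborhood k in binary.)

177

position 6: 111 → 1  (bit 7 = 1)
position 1: 110 → 0  (bit 6 = 0)
position 9: 101 → 1  (bit 5 = 1)
position 2: 100 → 1  (bit 4 = 1)
position 0: 011 → 0  (bit 3 = 0)
position 10: 010 → 0  (bit 2 = 0)
position 4: 001 → 0  (bit 1 = 0)
position 3: 000 → 1  (bit 0 = 1)
bits b7..b0 = 10110001 = 177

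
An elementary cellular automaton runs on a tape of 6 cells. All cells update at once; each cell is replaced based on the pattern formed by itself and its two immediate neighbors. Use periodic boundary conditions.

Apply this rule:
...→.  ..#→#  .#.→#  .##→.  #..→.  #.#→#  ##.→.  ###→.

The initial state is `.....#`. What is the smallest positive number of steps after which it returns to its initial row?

....##
...#..
..##..
.#....
##....
.....#

6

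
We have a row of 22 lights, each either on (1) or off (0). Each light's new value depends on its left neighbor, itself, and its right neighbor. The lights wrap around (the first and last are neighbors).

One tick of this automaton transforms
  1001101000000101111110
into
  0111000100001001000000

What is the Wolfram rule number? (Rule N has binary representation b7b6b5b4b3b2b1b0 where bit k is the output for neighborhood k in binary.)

position 16: 111 → 0  (bit 7 = 0)
position 4: 110 → 0  (bit 6 = 0)
position 5: 101 → 0  (bit 5 = 0)
position 1: 100 → 1  (bit 4 = 1)
position 3: 011 → 1  (bit 3 = 1)
position 0: 010 → 0  (bit 2 = 0)
position 2: 001 → 1  (bit 1 = 1)
position 8: 000 → 0  (bit 0 = 0)
bits b7..b0 = 00011010 = 26

26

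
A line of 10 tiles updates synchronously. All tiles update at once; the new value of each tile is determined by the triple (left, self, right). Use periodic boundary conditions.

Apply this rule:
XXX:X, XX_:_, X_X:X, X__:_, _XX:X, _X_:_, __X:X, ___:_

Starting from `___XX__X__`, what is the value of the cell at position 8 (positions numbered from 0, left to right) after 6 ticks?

__XX__X___
_XX__X____
XX__X_____
X__X_____X
__X_____XX
_X_____XX_
position 8 holds X

X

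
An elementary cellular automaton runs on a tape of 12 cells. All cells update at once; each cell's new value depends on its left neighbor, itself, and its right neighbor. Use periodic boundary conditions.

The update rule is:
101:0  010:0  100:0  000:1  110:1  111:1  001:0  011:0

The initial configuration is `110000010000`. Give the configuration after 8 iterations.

100101000000

010111000110
000011010010
111001000000
011000011110
001011001110
100001000110
001100010010
100101000000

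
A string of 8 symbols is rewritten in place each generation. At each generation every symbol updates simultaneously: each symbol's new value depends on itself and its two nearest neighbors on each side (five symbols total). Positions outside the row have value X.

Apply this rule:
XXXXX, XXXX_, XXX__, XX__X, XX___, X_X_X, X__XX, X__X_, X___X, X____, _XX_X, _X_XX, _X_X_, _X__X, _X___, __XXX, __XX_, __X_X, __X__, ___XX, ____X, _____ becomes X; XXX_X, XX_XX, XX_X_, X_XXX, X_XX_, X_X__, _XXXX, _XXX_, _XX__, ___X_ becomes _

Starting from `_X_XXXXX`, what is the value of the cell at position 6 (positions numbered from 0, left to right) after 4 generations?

X

_XX__XXX
___XXX_X
XXXX____
XXXXXXXX
position 6 holds X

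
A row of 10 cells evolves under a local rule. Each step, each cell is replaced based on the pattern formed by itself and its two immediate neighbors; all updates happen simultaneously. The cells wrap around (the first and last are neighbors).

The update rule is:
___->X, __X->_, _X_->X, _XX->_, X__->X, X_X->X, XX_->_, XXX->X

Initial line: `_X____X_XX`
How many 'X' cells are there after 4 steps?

5

XXXXX_XX__
_XXX_X__X_
__X_XXX_XX
X_XX_X_X__
count of X: 5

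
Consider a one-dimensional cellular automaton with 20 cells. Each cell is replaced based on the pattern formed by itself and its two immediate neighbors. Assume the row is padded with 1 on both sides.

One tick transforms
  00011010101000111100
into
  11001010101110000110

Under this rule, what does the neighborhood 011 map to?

0

At position 3 the neighborhood is 011; the next row has 0 there.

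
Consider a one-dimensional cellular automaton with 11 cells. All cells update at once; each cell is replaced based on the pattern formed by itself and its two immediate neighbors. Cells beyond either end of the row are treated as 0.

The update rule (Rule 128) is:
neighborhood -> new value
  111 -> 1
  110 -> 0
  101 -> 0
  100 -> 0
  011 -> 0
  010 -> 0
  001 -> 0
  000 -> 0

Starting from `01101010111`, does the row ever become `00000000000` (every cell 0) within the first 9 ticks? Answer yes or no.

00000000010
00000000000
all cells are 0 at tick 2

yes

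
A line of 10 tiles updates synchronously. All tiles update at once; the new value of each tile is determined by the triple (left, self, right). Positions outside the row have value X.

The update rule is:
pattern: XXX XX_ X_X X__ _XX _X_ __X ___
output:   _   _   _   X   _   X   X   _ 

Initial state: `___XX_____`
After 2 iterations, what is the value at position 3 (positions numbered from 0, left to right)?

X_X__X___X
__XXXXX_X_
position 3 holds X

X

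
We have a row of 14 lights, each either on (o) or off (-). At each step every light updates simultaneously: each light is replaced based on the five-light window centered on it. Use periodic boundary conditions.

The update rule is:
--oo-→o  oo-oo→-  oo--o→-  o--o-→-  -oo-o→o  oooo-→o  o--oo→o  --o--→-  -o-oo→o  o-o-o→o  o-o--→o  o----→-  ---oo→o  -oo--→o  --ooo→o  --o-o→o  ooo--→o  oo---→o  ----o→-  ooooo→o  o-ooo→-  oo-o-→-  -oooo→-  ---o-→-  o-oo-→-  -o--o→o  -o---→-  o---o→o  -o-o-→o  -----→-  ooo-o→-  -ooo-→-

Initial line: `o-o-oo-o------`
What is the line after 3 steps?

o-oooo-oo---oo

oooo-o-o------
o-o--ooo-----o
o-oooo-oo---oo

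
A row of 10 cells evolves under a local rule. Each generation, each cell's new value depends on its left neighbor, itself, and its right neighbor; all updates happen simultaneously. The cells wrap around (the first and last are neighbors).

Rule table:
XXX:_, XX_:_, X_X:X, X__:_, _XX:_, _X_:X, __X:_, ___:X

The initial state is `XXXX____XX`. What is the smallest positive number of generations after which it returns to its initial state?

_____XX___
XXXX____XX

2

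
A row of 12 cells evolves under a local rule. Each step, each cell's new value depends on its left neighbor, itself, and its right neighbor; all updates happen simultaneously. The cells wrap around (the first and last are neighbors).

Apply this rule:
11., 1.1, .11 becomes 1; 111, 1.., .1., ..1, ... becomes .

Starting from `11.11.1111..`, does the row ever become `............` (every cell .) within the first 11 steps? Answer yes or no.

yes

1111111..1..
1.....1.....
............
all cells are . at step 3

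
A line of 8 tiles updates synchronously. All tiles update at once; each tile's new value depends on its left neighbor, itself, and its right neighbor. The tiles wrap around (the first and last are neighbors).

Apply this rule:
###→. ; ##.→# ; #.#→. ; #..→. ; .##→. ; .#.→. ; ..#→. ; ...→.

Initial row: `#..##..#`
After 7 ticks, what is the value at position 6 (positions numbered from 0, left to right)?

#...#...
........
........  (fixed point — unchanged through tick 7)
position 6 holds .

.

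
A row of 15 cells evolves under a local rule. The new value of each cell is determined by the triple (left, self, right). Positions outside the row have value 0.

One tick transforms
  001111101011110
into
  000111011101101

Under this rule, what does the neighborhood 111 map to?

1

At position 3 the neighborhood is 111; the next row has 1 there.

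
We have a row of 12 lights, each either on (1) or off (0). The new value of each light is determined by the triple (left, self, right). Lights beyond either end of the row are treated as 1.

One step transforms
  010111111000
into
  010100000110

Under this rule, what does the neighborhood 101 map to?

0

At position 0 the neighborhood is 101; the next row has 0 there.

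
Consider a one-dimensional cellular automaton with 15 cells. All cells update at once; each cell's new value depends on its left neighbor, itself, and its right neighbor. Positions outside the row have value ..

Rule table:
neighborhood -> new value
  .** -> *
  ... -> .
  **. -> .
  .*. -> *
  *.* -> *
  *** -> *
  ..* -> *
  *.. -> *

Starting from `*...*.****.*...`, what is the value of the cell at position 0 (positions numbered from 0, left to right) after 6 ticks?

**.******.***..
*.******.***.*.
*******.***.***
******.***.***.
*****.***.***.*
****.***.***.**
position 0 holds *

*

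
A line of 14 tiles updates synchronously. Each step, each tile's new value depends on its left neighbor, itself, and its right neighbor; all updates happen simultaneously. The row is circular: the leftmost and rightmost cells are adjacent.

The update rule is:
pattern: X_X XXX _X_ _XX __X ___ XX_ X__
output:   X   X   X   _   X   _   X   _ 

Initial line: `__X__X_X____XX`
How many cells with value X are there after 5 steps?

11

step 1: _XX_XXXX___X_X
step 2: X_XX_XXX__XXXX
step 3: XX_XX_XX_X_XXX
step 4: XXX_XX_XXXX_XX
step 5: XXXX_XX_XXXX_X
count of X: 11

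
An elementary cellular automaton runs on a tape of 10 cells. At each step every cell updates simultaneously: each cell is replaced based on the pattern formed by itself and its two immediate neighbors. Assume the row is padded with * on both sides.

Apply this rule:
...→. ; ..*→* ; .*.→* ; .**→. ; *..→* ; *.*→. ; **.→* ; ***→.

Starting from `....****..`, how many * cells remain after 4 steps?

*..*...***
*****.*...
....*.**.*
*..**..*..
count of *: 4

4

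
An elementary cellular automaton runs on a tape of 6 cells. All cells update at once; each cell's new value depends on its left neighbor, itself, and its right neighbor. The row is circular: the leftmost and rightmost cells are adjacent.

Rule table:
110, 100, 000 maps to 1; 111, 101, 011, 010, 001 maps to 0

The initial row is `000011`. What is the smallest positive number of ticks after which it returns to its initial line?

tick 1: 111001
tick 2: 001100
tick 3: 100111
tick 4: 110000
tick 5: 011110
tick 6: 000011

6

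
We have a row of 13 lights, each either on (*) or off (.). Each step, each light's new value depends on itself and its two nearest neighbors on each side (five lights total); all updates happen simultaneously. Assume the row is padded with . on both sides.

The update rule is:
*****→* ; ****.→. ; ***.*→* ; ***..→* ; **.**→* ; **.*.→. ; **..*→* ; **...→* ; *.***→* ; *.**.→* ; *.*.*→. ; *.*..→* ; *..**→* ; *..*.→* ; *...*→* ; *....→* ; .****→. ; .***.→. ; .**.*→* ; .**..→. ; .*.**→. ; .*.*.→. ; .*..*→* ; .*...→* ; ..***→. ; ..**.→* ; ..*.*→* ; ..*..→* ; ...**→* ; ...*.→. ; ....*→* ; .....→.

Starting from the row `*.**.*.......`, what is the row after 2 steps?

*.**.***.....
*.****.***...

*.****.***...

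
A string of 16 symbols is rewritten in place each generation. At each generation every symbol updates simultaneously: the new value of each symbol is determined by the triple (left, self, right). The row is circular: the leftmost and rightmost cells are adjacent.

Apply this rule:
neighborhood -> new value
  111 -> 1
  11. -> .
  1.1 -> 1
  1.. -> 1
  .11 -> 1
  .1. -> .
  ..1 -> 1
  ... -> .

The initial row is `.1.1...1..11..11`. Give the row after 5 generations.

1.1.111.111.1.1.

1.1.1.1.111.111.
.1.1.1.111.111.1
1.1.1.111.111.1.
.1.1.111.111.1.1
1.1.111.111.1.1.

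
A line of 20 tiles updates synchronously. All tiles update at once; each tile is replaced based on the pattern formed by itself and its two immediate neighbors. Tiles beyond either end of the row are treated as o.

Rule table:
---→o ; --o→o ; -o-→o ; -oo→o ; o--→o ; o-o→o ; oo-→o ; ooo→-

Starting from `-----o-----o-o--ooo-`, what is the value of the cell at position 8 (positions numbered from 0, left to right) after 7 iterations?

o

iteration 1: ooooooooooooooooo-oo
iteration 2: ----------------ooo-
iteration 3: ooooooooooooooooo-oo  (repeats iteration 1; period 2)
iteration 7: ooooooooooooooooo-oo
position 8 holds o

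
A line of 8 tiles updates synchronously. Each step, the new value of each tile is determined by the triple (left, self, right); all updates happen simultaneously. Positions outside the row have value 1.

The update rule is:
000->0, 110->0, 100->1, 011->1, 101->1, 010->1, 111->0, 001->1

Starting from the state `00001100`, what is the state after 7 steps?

10110011

step 1: 10011011
step 2: 01110110
step 3: 11001101
step 4: 00111011
step 5: 11100110
step 6: 00011101
step 7: 10110011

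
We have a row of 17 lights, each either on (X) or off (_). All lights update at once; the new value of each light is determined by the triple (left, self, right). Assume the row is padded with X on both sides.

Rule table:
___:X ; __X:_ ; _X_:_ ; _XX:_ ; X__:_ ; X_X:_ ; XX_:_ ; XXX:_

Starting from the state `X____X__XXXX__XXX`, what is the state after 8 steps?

_____XXXXXXXXXXX_

__XX_____________
_____XXXXXXXXXXX_
_XXX_____________
_____XXXXXXXXXXX_  (repeats step 2; period 2)
step 8: _____XXXXXXXXXXX_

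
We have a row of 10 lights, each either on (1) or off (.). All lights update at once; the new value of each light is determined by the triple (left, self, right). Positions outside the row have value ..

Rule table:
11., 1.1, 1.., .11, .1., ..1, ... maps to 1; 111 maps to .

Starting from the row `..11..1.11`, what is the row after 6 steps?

1111111111
1........1
1111111111  (repeats step 1; period 2)
step 6: 1........1

1........1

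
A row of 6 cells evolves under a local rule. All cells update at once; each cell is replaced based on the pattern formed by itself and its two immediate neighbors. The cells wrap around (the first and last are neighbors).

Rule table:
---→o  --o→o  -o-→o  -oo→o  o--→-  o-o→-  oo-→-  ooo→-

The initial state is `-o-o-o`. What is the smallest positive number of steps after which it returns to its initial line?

1

-o-o-o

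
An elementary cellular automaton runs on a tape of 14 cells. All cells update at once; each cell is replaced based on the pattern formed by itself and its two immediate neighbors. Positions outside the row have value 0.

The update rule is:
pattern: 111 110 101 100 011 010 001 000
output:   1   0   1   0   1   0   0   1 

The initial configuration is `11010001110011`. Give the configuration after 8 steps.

10100101100010
01000011001000
00011010000011
11010100111010
10101000110100
01010010101001
00100001010000
10001100100111

10001100100111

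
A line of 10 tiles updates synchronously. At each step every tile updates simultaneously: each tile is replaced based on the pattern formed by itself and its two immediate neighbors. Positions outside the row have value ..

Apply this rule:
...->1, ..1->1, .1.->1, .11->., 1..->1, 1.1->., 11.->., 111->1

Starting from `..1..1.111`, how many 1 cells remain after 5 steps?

8

111111..1.
.1111.1111
1.11...11.
1...111..1
1111.1.111
count of 1: 8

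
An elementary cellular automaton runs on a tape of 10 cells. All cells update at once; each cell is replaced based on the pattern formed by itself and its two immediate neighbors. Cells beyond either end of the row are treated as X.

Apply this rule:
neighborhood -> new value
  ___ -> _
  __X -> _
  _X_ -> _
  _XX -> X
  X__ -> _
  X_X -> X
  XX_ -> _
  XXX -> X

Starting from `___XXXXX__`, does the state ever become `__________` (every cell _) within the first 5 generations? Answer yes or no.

___XXXX___
___XXX____
___XX_____
___X______
__________
all cells are _ at generation 5

yes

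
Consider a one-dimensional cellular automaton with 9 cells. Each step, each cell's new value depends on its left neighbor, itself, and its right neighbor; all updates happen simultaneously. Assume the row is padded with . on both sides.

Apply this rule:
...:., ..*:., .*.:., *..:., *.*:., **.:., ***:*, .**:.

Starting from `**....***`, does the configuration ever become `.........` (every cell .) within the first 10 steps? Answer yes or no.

yes

.......*.
.........
all cells are . at step 2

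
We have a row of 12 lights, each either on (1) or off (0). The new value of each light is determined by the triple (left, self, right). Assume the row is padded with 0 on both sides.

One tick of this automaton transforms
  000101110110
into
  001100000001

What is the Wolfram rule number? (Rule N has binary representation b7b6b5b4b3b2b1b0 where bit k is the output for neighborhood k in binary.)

22

position 6: 111 → 0  (bit 7 = 0)
position 7: 110 → 0  (bit 6 = 0)
position 4: 101 → 0  (bit 5 = 0)
position 11: 100 → 1  (bit 4 = 1)
position 5: 011 → 0  (bit 3 = 0)
position 3: 010 → 1  (bit 2 = 1)
position 2: 001 → 1  (bit 1 = 1)
position 0: 000 → 0  (bit 0 = 0)
bits b7..b0 = 00010110 = 22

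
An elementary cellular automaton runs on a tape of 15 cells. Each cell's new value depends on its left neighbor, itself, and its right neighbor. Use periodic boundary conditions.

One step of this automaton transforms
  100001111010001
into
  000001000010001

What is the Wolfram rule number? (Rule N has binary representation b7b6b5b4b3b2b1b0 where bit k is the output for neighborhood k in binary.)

position 6: 111 → 0  (bit 7 = 0)
position 0: 110 → 0  (bit 6 = 0)
position 9: 101 → 0  (bit 5 = 0)
position 1: 100 → 0  (bit 4 = 0)
position 5: 011 → 1  (bit 3 = 1)
position 10: 010 → 1  (bit 2 = 1)
position 4: 001 → 0  (bit 1 = 0)
position 2: 000 → 0  (bit 0 = 0)
bits b7..b0 = 00001100 = 12

12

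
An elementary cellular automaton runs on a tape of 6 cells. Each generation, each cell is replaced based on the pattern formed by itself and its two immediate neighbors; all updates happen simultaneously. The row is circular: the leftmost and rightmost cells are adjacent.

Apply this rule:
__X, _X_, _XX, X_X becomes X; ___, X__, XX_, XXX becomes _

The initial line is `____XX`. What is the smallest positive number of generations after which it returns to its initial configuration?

___XX_
__XX__
_XX___
XX____
X____X
____XX

6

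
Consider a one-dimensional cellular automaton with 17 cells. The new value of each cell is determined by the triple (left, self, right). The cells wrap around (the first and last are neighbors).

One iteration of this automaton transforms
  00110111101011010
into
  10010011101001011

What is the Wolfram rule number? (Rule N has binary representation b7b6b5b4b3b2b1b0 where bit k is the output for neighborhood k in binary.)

position 6: 111 → 1  (bit 7 = 1)
position 3: 110 → 1  (bit 6 = 1)
position 4: 101 → 0  (bit 5 = 0)
position 16: 100 → 1  (bit 4 = 1)
position 2: 011 → 0  (bit 3 = 0)
position 10: 010 → 1  (bit 2 = 1)
position 1: 001 → 0  (bit 1 = 0)
position 0: 000 → 1  (bit 0 = 1)
bits b7..b0 = 11010101 = 213

213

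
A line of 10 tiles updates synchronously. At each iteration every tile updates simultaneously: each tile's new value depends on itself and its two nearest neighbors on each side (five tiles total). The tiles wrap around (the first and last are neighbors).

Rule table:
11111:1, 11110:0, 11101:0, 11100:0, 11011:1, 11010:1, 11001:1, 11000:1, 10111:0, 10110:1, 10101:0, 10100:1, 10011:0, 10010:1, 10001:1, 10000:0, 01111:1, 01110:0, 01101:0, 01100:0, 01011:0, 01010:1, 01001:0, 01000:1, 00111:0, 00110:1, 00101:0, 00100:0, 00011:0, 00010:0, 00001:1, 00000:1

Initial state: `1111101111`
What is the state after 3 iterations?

1110010111
1001100011
0101011000

0101011000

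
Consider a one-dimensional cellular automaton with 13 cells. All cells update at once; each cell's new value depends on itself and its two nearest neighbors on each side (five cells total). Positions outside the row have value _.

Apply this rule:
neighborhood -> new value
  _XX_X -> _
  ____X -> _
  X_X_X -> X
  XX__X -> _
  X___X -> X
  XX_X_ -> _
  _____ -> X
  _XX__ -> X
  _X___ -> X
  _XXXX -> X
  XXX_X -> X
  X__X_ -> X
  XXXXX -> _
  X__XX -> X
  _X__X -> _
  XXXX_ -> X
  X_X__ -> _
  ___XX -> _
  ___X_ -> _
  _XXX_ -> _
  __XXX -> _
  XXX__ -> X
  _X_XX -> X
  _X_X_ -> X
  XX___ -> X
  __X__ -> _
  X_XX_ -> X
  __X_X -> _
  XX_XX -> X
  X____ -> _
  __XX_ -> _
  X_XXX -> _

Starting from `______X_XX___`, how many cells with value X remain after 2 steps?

8

XXXX___XXXX_X
_XXXXX__XXX__
count of X: 8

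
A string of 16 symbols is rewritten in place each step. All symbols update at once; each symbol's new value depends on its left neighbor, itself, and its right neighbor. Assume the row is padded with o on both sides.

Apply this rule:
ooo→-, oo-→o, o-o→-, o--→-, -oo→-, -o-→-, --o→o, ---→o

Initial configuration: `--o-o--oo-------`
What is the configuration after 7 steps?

-o----o-o-oooooo
---ooo----------
-oo--o-ooooooooo
--o-o-----------
-o----oooooooooo
---ooo----------  (repeats step 2; period 4)
step 7: -oo--o-ooooooooo

-oo--o-ooooooooo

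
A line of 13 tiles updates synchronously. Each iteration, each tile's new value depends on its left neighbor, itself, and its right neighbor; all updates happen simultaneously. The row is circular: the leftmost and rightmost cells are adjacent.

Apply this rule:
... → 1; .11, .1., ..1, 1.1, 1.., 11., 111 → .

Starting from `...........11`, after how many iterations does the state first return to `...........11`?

2

.111111111...
...........11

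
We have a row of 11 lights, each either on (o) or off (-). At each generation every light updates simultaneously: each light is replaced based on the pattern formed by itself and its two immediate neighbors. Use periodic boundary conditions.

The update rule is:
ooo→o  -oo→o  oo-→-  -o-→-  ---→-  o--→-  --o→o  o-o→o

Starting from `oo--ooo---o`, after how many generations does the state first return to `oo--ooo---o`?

11

o--ooo---oo
--ooo---ooo
-ooo---ooo-
ooo---ooo--
oo---ooo--o
o---ooo--oo
---ooo--ooo
--ooo--ooo-
-ooo--ooo--
ooo--ooo---
oo--ooo---o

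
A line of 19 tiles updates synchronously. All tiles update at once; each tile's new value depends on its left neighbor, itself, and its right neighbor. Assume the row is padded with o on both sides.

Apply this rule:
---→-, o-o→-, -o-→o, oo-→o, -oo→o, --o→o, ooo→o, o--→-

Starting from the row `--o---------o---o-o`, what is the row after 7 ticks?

-oo--------oo--oo-o
-oo-------ooo-ooo-o
-oo------oooo-ooo-o
-oo-----ooooo-ooo-o
-oo----oooooo-ooo-o
-oo---ooooooo-ooo-o
-oo--oooooooo-ooo-o

-oo--oooooooo-ooo-o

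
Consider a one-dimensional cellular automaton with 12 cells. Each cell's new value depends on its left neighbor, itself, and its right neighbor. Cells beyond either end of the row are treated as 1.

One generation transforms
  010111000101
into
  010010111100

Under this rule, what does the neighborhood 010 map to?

At position 1 the neighborhood is 010; the next row has 1 there.

1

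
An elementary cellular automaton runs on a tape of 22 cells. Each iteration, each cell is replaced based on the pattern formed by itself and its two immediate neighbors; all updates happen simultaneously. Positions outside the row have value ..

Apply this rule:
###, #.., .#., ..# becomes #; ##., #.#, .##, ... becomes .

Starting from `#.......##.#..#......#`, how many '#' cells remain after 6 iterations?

16

##.....#...#####....##
..#...###.#.###.#..#..
.###.#.#..#..#..#####.
#.#..#.#########.###.#
#.####..#######...#..#
#..##.##.#####.#.#####
count of #: 16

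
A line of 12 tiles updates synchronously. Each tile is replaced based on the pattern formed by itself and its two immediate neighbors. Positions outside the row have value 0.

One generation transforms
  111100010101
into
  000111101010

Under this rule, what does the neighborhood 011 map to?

0

At position 0 the neighborhood is 011; the next row has 0 there.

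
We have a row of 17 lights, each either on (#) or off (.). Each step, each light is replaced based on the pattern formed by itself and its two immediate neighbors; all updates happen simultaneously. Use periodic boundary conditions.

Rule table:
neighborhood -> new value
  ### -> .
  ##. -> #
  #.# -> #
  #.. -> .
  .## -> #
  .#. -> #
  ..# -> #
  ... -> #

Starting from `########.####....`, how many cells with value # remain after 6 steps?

10

step 1: #......###..#.###
step 2: #.######.#.####..
step 3: ###....#####..#.#
step 4: ..#.####...#.####
step 5: .####..#.#####..#
step 6: ##..#.####...#.##
count of #: 10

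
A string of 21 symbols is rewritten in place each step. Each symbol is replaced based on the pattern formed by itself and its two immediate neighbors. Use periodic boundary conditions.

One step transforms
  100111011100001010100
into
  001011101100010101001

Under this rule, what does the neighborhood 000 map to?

0

At position 11 the neighborhood is 000; the next row has 0 there.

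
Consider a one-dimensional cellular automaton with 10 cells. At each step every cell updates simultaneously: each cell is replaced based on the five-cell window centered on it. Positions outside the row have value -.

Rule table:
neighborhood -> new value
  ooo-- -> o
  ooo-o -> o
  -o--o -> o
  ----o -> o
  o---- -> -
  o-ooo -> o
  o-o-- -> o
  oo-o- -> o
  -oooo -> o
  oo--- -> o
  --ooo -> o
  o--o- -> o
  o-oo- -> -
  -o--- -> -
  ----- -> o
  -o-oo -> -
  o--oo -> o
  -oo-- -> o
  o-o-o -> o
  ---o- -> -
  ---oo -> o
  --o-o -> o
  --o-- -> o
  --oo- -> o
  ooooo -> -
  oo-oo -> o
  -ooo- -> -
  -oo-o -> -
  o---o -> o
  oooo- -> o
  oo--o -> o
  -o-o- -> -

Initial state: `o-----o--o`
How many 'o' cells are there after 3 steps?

o--oo-oooo
oooo-ooooo
ooooooo-oo
count of o: 9

9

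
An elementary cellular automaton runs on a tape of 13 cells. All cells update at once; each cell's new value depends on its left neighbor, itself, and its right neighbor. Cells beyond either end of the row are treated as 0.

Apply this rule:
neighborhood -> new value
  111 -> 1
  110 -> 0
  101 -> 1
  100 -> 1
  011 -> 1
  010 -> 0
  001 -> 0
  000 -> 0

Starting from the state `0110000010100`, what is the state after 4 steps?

0000101000001

0101000001010
0010100000101
0001010000010
0000101000001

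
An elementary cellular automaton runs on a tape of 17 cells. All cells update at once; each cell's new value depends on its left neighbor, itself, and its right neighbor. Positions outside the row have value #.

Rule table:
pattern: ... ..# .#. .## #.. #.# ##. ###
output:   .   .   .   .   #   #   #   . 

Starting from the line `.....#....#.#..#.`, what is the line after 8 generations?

##.##.##.....#...

#.....#....#.#..#
##.....#....#.#..
.##.....#....#.#.
#.##.....#....#.#
##.##.....#....#.
.##.##.....#....#
#.##.##.....#....
##.##.##.....#...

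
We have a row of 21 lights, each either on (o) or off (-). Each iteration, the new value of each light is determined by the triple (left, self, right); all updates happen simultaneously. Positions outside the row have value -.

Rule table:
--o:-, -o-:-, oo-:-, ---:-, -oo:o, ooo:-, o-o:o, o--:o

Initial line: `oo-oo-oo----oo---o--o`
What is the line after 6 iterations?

o-oo-oo-o---o-o---o--
-oo-oo-o-o---o-o---o-
-o-oo-o-o-o---o-o---o
--oo-o-o-o-o---o-o---
--o-o-o-o-o-o---o-o--
---o-o-o-o-o-o---o-o-

---o-o-o-o-o-o---o-o-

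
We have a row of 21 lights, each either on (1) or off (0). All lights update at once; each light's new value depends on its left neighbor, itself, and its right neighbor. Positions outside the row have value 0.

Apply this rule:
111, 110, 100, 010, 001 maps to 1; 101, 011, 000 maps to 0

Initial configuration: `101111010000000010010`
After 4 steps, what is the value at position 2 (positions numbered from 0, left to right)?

1

100111011000000111111
111011001100001011111
011001110110011001111
101110110011101110111
position 2 holds 1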